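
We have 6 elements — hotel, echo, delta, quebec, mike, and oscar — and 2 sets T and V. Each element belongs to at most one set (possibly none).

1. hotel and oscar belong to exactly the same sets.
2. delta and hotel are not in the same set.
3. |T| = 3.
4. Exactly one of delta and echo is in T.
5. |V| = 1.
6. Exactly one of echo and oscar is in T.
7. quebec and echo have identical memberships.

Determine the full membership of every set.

T = {echo, mike, quebec}; V = {delta}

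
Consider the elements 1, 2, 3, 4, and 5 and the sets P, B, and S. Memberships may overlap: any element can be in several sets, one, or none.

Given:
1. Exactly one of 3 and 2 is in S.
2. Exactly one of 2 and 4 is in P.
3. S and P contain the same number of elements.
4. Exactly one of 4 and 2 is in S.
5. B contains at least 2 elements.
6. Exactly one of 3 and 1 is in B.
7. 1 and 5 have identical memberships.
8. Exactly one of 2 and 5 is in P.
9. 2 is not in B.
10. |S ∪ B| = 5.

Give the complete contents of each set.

P = {1, 4, 5}; B = {3, 4}; S = {1, 2, 5}

From (9): 2 ∉ B.
Suppose 1 ∉ P: no assignment then satisfies all the clues, so 1 ∈ P.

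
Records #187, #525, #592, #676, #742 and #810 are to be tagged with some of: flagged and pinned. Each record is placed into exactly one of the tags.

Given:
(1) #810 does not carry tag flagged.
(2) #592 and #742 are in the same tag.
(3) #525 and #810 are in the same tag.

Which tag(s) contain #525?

From (1): #810 ∉ flagged.
(3): #525 matches #810: #525 ∉ flagged.
Only one tag left: #525 ∈ pinned.
Only one tag left: #810 ∈ pinned.

#525: pinned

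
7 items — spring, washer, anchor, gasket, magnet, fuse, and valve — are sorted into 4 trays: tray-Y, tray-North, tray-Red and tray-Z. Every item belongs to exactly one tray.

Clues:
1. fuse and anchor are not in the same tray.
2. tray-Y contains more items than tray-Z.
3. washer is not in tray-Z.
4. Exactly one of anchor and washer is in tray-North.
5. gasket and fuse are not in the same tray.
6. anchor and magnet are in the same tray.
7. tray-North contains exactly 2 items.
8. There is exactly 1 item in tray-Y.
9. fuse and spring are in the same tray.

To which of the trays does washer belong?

washer: tray-Red

From (3): washer ∉ tray-Z.
Suppose washer ∈ tray-Y: no assignment then satisfies all the clues, so washer ∉ tray-Y.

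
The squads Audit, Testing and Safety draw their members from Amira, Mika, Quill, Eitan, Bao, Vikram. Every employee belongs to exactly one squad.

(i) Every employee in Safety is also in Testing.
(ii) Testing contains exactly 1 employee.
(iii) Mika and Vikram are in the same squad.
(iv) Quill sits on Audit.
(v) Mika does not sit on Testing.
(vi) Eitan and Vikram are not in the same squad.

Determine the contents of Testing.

From (iv): Quill ∈ Audit.
From (v): Mika ∉ Testing.
(i) contrapositive: Mika ∉ Safety.
(iii): Vikram matches Mika: Vikram ∉ Testing.
(iii): Vikram matches Mika: Vikram ∉ Safety.
Only one squad left: Mika ∈ Audit.
Only one squad left: Vikram ∈ Audit.
(vi): Eitan ∉ Audit.
Suppose Amira ∈ Testing: no assignment then satisfies all the clues, so Amira ∉ Testing.

Testing = {Eitan}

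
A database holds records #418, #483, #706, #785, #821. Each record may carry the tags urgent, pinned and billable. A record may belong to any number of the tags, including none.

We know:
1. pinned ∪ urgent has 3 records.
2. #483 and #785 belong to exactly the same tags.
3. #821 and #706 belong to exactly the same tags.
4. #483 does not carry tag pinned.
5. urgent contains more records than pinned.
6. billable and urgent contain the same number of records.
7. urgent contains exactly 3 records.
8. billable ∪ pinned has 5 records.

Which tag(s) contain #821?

#821: pinned, urgent

From (4): #483 ∉ pinned.
(2): #785 matches #483: #785 ∉ pinned.
Suppose #821 ∉ urgent: no assignment then satisfies all the clues, so #821 ∈ urgent.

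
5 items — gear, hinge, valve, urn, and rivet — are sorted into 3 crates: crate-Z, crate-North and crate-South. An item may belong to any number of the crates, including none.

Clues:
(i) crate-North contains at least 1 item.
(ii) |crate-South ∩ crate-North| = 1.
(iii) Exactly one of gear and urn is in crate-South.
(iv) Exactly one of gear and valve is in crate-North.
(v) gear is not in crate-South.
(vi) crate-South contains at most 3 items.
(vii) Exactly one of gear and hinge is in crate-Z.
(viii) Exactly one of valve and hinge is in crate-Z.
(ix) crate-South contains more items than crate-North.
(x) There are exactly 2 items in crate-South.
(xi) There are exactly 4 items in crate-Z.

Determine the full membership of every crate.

crate-Z = {gear, rivet, urn, valve}; crate-North = {valve}; crate-South = {urn, valve}

From (v): gear ∉ crate-South.
(iii) (exactly one): urn ∈ crate-South.
Suppose gear ∉ crate-Z: no assignment then satisfies all the clues, so gear ∈ crate-Z.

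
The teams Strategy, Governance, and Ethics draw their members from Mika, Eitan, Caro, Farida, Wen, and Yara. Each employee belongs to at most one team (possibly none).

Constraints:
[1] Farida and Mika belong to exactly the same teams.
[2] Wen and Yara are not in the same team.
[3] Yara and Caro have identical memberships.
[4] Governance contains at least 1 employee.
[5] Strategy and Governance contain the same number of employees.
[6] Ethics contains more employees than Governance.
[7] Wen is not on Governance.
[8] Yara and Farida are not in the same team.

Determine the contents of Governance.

From (7): Wen ∉ Governance.
Suppose Mika ∈ Governance: no assignment then satisfies all the clues, so Mika ∉ Governance.

Governance = {Eitan}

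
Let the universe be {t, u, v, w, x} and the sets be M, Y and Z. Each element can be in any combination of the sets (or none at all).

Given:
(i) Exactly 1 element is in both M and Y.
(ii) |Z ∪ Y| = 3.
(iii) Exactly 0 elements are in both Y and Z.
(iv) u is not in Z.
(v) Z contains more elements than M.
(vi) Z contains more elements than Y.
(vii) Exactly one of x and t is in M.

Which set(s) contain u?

u: none

From (iv): u ∉ Z.
Suppose u ∈ M: no assignment then satisfies all the clues, so u ∉ M.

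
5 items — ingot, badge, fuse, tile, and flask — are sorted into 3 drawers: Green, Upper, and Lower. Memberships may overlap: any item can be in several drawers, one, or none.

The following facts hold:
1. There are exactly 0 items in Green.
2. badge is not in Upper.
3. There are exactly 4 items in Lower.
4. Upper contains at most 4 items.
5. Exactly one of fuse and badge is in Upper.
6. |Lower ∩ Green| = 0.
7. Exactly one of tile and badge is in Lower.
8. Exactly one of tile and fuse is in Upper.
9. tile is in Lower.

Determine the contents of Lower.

From (2): badge ∉ Upper.
From (9): tile ∈ Lower.
(1): Green already has 0, so the rest are out.
(5) (exactly one): fuse ∈ Upper.
(7) (exactly one): badge ∉ Lower.
(8) (exactly one): tile ∉ Upper.
(3): only 4 candidates remain for Lower, so all are in.

Lower = {flask, fuse, ingot, tile}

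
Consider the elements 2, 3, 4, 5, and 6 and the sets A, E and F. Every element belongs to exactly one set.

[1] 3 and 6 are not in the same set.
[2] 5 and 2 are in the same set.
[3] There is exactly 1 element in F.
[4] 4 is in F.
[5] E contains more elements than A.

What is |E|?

3

From (4): 4 ∈ F.
(3): F already has 1, so the rest are out.
Suppose 2 ∈ A: no assignment then satisfies all the clues, so 2 ∉ A.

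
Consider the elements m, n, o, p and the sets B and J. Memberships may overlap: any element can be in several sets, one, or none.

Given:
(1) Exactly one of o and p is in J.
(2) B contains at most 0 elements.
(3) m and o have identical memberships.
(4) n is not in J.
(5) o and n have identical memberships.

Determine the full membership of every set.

B = {}; J = {p}

From (4): n ∉ J.
(2): B already has 0, so the rest are out.
(5): o matches n: o ∉ J.
(1) (exactly one): p ∈ J.
(3): m matches o: m ∉ J.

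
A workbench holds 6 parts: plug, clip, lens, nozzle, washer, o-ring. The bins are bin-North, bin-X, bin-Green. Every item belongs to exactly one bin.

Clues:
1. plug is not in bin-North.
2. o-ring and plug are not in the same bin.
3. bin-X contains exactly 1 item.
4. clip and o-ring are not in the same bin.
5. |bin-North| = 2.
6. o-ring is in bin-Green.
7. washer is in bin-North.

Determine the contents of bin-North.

From (1): plug ∉ bin-North.
From (6): o-ring ∈ bin-Green.
From (7): washer ∈ bin-North.
(2): plug ∉ bin-Green.
(4): clip ∉ bin-Green.
Only one bin left: plug ∈ bin-X.
(3): bin-X already has 1, so the rest are out.
Only one bin left: clip ∈ bin-North.
(5): bin-North already has 2, so the rest are out.
Only one bin left: lens ∈ bin-Green.
Only one bin left: nozzle ∈ bin-Green.

bin-North = {clip, washer}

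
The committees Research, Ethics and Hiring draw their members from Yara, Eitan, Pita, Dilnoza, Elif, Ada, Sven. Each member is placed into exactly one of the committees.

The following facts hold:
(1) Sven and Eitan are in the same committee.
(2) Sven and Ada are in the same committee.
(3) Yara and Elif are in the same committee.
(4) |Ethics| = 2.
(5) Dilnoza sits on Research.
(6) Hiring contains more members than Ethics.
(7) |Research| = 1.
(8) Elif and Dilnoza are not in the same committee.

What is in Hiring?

Hiring = {Ada, Eitan, Pita, Sven}

From (5): Dilnoza ∈ Research.
(7): Research already has 1, so the rest are out.
Suppose Yara ∈ Hiring: no assignment then satisfies all the clues, so Yara ∉ Hiring.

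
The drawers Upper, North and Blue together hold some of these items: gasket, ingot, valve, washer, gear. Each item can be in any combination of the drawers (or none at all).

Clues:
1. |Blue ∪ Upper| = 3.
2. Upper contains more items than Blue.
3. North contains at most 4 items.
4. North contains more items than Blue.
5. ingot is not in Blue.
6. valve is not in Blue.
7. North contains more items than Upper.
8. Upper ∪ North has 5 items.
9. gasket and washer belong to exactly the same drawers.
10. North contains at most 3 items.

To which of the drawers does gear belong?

gear: Blue, North

From (5): ingot ∉ Blue.
From (6): valve ∉ Blue.
Suppose gear ∈ Upper: no assignment then satisfies all the clues, so gear ∉ Upper.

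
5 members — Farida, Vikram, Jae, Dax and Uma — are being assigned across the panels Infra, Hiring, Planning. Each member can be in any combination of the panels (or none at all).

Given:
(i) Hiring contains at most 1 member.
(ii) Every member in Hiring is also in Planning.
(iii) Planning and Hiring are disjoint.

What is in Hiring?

Hiring = {}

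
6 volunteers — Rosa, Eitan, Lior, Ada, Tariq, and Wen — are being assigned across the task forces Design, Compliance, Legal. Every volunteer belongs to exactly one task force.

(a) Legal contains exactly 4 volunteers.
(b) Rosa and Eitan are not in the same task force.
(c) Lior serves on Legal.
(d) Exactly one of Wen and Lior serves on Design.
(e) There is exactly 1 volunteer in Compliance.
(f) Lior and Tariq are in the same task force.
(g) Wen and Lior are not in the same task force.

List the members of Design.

Design = {Wen}

From (c): Lior ∈ Legal.
(d) (exactly one): Wen ∈ Design.
(f): Tariq matches Lior: Tariq ∉ Design.
(f): Tariq matches Lior: Tariq ∉ Compliance.
(f): Tariq matches Lior: Tariq ∈ Legal.
Suppose Rosa ∈ Design: no assignment then satisfies all the clues, so Rosa ∉ Design.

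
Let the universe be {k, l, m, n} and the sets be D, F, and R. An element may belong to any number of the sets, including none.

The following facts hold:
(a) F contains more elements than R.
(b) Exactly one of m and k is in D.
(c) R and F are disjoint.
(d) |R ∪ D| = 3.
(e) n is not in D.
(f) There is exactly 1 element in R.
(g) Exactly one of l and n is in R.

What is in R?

R = {n}

From (e): n ∉ D.
Suppose k ∈ R: no assignment then satisfies all the clues, so k ∉ R.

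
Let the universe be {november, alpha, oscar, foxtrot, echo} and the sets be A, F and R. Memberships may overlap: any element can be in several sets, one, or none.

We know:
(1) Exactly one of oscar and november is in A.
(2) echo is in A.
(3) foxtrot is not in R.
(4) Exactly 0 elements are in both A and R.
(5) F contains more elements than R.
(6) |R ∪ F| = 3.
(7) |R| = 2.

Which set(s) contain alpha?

From (2): echo ∈ A.
From (3): foxtrot ∉ R.
Suppose alpha ∈ A: no assignment then satisfies all the clues, so alpha ∉ A.

alpha: F, R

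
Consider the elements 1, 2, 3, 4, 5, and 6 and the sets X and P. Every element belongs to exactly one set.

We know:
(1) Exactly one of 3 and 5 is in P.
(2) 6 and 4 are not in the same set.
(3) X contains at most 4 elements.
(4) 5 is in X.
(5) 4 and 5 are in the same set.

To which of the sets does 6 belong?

6: P

From (4): 5 ∈ X.
(1) (exactly one): 3 ∈ P.
(5): 4 matches 5: 4 ∈ X.
(2): 6 ∉ X.
Only one set left: 6 ∈ P.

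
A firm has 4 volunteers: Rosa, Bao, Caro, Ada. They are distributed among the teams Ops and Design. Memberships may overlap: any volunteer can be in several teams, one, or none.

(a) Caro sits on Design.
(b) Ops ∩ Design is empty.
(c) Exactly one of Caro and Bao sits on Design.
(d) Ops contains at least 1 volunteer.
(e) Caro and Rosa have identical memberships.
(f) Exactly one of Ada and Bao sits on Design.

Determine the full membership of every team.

Ops = {Bao}; Design = {Ada, Caro, Rosa}

From (a): Caro ∈ Design.
(b) (disjoint): Caro ∉ Ops.
(c) (exactly one): Bao ∉ Design.
(e): Rosa matches Caro: Rosa ∉ Ops.
(e): Rosa matches Caro: Rosa ∈ Design.
(f) (exactly one): Ada ∈ Design.
(b) (disjoint): Ada ∉ Ops.
(d): only 1 candidates remain for Ops, so all are in.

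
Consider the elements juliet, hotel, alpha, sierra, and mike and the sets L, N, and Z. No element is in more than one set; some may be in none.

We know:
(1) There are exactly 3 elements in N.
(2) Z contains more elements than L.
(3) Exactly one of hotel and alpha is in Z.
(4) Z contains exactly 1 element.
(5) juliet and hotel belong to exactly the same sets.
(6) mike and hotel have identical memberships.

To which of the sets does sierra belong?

sierra: none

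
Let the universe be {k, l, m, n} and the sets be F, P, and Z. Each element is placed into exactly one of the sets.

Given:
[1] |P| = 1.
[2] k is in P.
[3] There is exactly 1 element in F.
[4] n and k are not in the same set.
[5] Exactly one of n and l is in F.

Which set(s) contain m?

m: Z

From (2): k ∈ P.
(1): P already has 1, so the rest are out.
Suppose m ∈ F: no assignment then satisfies all the clues, so m ∉ F.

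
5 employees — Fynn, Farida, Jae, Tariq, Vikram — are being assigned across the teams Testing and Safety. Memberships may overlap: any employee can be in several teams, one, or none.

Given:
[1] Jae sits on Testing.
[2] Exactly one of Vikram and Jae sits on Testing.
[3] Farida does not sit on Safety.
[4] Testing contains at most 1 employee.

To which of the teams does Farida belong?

From (1): Jae ∈ Testing.
From (3): Farida ∉ Safety.
(2) (exactly one): Vikram ∉ Testing.
(4): Testing already has 1, so the rest are out.

Farida: none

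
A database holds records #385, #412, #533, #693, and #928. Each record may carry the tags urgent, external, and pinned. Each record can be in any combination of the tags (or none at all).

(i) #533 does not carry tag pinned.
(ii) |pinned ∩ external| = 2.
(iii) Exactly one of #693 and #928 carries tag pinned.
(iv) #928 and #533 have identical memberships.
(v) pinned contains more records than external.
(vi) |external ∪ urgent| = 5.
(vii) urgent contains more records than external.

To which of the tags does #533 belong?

#533: urgent

From (i): #533 ∉ pinned.
(iv): #928 matches #533: #928 ∉ pinned.
(iii) (exactly one): #693 ∈ pinned.
Suppose #533 ∉ urgent: no assignment then satisfies all the clues, so #533 ∈ urgent.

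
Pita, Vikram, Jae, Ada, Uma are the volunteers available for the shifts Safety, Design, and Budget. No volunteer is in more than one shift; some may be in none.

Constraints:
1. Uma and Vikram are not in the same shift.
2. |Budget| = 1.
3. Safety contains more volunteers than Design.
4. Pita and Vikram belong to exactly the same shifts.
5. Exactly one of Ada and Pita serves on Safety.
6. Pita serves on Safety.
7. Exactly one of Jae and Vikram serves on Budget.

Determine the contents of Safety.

From (6): Pita ∈ Safety.
(4): Vikram matches Pita: Vikram ∈ Safety.
(5) (exactly one): Ada ∉ Safety.
(7) (exactly one): Jae ∈ Budget.
(1): Uma ∉ Safety.
(2): Budget already has 1, so the rest are out.

Safety = {Pita, Vikram}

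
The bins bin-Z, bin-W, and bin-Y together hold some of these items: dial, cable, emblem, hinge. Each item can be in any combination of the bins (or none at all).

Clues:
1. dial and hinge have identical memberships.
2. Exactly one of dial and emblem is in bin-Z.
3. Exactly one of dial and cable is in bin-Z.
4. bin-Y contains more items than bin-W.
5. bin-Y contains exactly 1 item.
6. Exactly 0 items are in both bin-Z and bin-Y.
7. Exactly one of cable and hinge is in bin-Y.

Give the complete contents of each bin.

bin-Z = {dial, hinge}; bin-W = {}; bin-Y = {cable}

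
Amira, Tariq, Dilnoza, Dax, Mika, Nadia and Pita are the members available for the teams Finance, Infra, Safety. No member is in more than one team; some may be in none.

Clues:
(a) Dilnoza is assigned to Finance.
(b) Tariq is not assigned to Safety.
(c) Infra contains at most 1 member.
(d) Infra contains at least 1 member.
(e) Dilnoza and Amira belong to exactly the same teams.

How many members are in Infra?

1

From (a): Dilnoza ∈ Finance.
From (b): Tariq ∉ Safety.
(e): Amira matches Dilnoza: Amira ∈ Finance.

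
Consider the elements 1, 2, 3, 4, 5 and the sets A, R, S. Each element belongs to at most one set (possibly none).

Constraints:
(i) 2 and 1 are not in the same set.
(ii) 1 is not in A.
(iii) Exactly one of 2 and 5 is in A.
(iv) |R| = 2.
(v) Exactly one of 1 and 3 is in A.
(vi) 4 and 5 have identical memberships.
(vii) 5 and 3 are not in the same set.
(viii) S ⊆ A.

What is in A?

A = {2, 3}

From (ii): 1 ∉ A.
(v) (exactly one): 3 ∈ A.
(vii): 5 ∉ A.
(viii) contrapositive: 1 ∉ S.
(viii) contrapositive: 5 ∉ S.
(iii) (exactly one): 2 ∈ A.
(vi): 4 matches 5: 4 ∉ A.
(vi): 4 matches 5: 4 ∉ S.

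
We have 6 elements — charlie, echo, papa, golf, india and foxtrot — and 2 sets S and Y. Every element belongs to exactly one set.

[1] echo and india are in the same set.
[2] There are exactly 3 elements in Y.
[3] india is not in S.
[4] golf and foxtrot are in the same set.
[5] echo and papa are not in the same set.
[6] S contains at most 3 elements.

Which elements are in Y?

Y = {charlie, echo, india}

From (3): india ∉ S.
(1): echo matches india: echo ∉ S.
Only one set left: echo ∈ Y.
Only one set left: india ∈ Y.
(5): papa ∉ Y.
Only one set left: papa ∈ S.
Suppose charlie ∉ Y: no assignment then satisfies all the clues, so charlie ∈ Y.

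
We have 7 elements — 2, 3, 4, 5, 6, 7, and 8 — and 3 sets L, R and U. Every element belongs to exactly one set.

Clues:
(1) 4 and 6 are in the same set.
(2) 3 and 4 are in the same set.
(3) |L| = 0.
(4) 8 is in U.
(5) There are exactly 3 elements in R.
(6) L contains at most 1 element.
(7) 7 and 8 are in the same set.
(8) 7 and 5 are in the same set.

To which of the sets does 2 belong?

2: U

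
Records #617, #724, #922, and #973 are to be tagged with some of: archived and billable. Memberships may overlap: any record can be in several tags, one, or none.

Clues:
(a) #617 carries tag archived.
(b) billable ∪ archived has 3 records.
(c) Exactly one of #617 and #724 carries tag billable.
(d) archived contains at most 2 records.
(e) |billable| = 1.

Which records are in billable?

billable = {#724}

From (a): #617 ∈ archived.
Suppose #617 ∈ billable: no assignment then satisfies all the clues, so #617 ∉ billable.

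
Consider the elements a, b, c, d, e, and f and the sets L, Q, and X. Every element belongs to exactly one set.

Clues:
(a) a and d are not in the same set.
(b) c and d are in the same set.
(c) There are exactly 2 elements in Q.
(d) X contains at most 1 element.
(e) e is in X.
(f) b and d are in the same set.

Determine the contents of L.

From (e): e ∈ X.
(d): X already has 1, so the rest are out.
Suppose a ∈ L: no assignment then satisfies all the clues, so a ∉ L.

L = {b, c, d}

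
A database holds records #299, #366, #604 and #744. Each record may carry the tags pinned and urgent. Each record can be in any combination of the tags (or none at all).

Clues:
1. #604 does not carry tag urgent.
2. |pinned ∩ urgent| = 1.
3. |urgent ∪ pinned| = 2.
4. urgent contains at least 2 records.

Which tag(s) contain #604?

#604: none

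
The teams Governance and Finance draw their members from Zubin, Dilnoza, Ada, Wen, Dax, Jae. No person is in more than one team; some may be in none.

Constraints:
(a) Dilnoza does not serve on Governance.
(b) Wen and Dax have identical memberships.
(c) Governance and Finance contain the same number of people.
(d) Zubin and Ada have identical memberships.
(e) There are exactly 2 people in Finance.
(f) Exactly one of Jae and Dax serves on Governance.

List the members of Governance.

Governance = {Dax, Wen}

From (a): Dilnoza ∉ Governance.
Suppose Zubin ∈ Governance: no assignment then satisfies all the clues, so Zubin ∉ Governance.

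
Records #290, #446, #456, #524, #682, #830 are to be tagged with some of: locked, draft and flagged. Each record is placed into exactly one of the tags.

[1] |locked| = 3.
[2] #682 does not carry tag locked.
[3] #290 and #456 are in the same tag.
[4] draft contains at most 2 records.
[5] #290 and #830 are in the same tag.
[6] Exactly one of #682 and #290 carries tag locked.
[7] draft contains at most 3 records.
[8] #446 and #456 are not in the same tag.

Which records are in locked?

From (2): #682 ∉ locked.
(6) (exactly one): #290 ∈ locked.
(3): #456 matches #290: #456 ∈ locked.
(5): #830 matches #290: #830 ∈ locked.
(8): #446 ∉ locked.
(1): locked already has 3, so the rest are out.

locked = {#290, #456, #830}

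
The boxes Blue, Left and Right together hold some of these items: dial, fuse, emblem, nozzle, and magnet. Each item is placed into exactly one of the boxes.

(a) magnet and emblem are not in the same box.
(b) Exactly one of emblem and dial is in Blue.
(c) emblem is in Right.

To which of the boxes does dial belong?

From (c): emblem ∈ Right.
(a): magnet ∉ Right.
(b) (exactly one): dial ∈ Blue.

dial: Blue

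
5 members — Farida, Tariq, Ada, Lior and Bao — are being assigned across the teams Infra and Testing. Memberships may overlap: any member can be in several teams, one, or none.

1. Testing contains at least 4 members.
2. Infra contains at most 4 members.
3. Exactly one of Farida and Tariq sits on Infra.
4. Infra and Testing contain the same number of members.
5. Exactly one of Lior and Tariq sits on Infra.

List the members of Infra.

Infra = {Ada, Bao, Farida, Lior}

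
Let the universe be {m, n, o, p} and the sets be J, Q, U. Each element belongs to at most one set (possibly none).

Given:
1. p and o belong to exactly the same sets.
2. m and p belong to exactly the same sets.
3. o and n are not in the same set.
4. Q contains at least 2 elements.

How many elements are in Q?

3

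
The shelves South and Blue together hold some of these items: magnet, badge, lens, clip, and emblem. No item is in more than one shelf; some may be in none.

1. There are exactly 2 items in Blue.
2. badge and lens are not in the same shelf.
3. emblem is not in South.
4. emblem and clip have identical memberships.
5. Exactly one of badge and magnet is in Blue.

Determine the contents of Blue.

Blue = {lens, magnet}

From (3): emblem ∉ South.
(4): clip matches emblem: clip ∉ South.
Suppose magnet ∉ Blue: no assignment then satisfies all the clues, so magnet ∈ Blue.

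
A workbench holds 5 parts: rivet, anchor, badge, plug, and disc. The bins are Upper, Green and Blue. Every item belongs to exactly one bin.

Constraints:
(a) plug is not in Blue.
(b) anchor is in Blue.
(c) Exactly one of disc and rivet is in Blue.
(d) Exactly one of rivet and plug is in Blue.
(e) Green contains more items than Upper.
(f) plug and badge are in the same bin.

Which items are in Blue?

From (a): plug ∉ Blue.
From (b): anchor ∈ Blue.
(d) (exactly one): rivet ∈ Blue.
(f): badge matches plug: badge ∉ Blue.
(c) (exactly one): disc ∉ Blue.

Blue = {anchor, rivet}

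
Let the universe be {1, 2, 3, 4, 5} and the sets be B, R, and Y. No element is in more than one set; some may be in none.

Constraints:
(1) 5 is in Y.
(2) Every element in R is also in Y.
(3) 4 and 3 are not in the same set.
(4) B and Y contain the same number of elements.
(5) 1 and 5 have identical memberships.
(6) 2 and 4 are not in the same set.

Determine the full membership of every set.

B = {2, 3}; R = {}; Y = {1, 5}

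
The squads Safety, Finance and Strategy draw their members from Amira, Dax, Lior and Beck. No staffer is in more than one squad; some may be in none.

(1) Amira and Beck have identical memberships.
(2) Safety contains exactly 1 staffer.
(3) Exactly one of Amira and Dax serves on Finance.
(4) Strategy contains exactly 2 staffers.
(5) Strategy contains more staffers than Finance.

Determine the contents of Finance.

Finance = {Dax}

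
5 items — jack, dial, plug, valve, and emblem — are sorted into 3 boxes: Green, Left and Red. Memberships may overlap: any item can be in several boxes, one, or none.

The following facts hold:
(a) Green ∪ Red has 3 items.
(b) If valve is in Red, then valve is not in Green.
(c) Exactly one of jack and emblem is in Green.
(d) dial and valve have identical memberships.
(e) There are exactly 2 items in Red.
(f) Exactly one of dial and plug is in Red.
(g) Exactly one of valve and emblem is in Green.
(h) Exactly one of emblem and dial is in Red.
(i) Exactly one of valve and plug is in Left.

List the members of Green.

Green = {emblem}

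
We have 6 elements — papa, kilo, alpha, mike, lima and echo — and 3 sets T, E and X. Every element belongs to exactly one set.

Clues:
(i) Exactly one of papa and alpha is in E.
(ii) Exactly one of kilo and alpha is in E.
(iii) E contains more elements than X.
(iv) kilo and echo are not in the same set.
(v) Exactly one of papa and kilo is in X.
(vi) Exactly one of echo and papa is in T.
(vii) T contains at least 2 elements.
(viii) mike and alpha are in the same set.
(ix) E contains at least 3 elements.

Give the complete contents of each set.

T = {lima, papa}; E = {alpha, echo, mike}; X = {kilo}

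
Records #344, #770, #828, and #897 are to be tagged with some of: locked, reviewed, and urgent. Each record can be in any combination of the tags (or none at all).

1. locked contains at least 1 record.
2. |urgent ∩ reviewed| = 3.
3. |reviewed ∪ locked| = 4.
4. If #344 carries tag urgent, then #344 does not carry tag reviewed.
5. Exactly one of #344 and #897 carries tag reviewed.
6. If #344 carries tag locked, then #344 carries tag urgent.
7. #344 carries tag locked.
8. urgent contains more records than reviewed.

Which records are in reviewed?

reviewed = {#770, #828, #897}

From (7): #344 ∈ locked.
(6): #344 ∈ urgent.
(4): #344 ∉ reviewed.
(5) (exactly one): #897 ∈ reviewed.
Suppose #770 ∉ reviewed: no assignment then satisfies all the clues, so #770 ∈ reviewed.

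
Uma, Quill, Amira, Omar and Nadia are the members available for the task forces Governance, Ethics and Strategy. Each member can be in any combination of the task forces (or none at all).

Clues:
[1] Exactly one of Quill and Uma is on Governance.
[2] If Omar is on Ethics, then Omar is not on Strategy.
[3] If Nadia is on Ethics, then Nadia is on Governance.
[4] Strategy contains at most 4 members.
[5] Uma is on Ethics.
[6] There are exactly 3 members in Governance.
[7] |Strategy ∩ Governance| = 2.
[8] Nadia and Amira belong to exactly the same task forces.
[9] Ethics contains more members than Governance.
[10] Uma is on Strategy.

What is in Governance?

Governance = {Amira, Nadia, Quill}

From (5): Uma ∈ Ethics.
From (10): Uma ∈ Strategy.
Suppose Uma ∈ Governance: no assignment then satisfies all the clues, so Uma ∉ Governance.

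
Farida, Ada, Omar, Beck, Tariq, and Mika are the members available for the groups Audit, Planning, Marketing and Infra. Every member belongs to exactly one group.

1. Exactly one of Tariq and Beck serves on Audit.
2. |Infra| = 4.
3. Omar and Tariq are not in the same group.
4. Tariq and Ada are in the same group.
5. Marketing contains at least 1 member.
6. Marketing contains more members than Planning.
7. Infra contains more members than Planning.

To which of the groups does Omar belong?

Omar: Marketing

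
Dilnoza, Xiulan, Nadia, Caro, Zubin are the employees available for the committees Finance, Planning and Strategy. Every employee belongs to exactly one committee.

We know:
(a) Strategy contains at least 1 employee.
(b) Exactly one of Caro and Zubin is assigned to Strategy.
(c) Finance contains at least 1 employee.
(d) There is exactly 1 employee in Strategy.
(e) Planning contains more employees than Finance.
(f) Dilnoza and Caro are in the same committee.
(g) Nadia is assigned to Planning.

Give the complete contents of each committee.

Finance = {Xiulan}; Planning = {Caro, Dilnoza, Nadia}; Strategy = {Zubin}

From (g): Nadia ∈ Planning.
Suppose Dilnoza ∈ Finance: no assignment then satisfies all the clues, so Dilnoza ∉ Finance.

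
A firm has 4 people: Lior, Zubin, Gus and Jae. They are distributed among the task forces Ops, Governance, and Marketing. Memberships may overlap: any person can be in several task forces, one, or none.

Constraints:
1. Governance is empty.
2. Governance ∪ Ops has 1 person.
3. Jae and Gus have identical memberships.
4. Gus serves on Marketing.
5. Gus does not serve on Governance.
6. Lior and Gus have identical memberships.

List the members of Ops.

Ops = {Zubin}

From (4): Gus ∈ Marketing.
From (5): Gus ∉ Governance.
(1): Governance already has 0, so the rest are out.
(3): Jae matches Gus: Jae ∈ Marketing.
(6): Lior matches Gus: Lior ∈ Marketing.
Suppose Lior ∈ Ops: no assignment then satisfies all the clues, so Lior ∉ Ops.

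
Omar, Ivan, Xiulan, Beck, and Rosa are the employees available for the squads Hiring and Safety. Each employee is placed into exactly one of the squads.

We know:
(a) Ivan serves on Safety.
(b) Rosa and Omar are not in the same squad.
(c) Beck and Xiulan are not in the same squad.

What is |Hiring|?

2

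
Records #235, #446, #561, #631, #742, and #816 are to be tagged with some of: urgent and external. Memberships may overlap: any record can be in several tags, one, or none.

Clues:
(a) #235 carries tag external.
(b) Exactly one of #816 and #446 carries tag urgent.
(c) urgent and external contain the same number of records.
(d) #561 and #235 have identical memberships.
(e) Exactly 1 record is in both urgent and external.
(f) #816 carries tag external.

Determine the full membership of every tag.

urgent = {#631, #742, #816}; external = {#235, #561, #816}

From (a): #235 ∈ external.
From (f): #816 ∈ external.
(d): #561 matches #235: #561 ∈ external.
Suppose #235 ∈ urgent: no assignment then satisfies all the clues, so #235 ∉ urgent.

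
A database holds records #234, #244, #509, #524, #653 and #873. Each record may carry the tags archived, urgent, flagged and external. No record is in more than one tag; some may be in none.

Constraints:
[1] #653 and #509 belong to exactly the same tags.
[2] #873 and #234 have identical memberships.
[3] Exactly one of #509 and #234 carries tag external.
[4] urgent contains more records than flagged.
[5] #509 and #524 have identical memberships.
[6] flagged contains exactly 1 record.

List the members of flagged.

flagged = {#244}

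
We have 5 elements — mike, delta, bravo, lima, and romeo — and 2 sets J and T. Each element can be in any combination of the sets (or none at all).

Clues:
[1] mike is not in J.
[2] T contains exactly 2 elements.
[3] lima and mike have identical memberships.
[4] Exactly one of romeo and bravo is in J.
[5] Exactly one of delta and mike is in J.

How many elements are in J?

2

From (1): mike ∉ J.
(3): lima matches mike: lima ∉ J.
(5) (exactly one): delta ∈ J.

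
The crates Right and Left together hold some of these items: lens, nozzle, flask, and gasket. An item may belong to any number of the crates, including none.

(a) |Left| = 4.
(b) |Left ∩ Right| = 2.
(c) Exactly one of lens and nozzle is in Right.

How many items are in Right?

2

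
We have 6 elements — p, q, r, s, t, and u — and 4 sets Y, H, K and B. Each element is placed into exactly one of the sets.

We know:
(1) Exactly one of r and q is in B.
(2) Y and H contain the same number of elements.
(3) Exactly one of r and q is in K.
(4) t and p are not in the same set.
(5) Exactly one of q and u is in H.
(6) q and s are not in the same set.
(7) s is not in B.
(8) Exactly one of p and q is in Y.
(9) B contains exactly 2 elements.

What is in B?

B = {q, t}

From (7): s ∉ B.
Suppose p ∈ B: no assignment then satisfies all the clues, so p ∉ B.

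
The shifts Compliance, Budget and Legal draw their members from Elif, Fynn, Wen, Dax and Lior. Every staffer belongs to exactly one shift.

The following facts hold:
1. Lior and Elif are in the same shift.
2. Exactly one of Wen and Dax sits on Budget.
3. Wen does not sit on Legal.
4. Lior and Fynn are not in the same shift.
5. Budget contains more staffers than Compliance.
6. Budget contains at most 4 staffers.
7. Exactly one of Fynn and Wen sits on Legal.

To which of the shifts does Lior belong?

Lior: Budget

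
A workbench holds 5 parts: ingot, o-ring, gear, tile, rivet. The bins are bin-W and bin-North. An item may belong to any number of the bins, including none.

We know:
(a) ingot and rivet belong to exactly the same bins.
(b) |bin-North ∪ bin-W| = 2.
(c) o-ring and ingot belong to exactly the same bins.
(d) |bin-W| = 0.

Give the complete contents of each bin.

bin-W = {}; bin-North = {gear, tile}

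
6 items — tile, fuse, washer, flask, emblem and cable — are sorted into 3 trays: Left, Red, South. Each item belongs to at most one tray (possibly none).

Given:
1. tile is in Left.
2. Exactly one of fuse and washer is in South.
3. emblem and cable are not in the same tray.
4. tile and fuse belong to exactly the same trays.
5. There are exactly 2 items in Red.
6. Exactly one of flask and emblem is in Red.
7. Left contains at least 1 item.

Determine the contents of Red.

Red = {cable, flask}

From (1): tile ∈ Left.
(4): fuse matches tile: fuse ∈ Left.
(2) (exactly one): washer ∈ South.
Suppose flask ∉ Red: no assignment then satisfies all the clues, so flask ∈ Red.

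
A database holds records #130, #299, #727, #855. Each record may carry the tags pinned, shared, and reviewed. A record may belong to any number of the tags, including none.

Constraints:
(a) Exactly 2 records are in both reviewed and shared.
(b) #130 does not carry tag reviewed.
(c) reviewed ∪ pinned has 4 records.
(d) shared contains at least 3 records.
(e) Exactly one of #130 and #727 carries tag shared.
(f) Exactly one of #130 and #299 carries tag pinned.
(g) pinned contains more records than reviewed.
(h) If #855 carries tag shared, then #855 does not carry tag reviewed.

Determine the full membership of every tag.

From (b): #130 ∉ reviewed.
Suppose #130 ∉ pinned: no assignment then satisfies all the clues, so #130 ∈ pinned.

pinned = {#130, #727, #855}; shared = {#299, #727, #855}; reviewed = {#299, #727}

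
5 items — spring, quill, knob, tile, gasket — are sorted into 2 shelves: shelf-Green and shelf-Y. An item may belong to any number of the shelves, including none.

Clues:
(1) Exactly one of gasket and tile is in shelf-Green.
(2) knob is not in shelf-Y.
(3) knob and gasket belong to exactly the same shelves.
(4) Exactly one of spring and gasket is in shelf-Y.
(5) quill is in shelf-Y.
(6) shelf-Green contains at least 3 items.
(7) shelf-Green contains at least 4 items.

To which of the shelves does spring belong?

spring: shelf-Green, shelf-Y

From (2): knob ∉ shelf-Y.
From (5): quill ∈ shelf-Y.
(3): gasket matches knob: gasket ∉ shelf-Y.
(4) (exactly one): spring ∈ shelf-Y.
Suppose spring ∉ shelf-Green: no assignment then satisfies all the clues, so spring ∈ shelf-Green.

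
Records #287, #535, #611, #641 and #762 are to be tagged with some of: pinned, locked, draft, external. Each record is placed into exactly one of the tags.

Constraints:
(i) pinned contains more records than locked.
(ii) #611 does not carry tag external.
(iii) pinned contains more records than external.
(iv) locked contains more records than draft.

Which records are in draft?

draft = {}

From (ii): #611 ∉ external.
Suppose #287 ∈ draft: no assignment then satisfies all the clues, so #287 ∉ draft.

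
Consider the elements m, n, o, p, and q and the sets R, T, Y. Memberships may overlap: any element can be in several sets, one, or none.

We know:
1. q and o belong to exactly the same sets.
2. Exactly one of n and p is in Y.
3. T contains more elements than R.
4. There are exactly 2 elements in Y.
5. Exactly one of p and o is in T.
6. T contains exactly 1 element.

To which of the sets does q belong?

q: none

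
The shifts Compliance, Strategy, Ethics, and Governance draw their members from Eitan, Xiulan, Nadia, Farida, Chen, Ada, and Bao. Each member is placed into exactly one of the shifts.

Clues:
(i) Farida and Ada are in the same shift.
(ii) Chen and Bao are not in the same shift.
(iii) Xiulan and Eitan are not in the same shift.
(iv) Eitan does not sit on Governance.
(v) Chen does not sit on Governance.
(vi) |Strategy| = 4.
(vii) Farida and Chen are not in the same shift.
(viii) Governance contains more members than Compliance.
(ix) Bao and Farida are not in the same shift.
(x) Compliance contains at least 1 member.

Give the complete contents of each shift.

Compliance = {Chen}; Strategy = {Ada, Eitan, Farida, Nadia}; Ethics = {}; Governance = {Bao, Xiulan}

From (iv): Eitan ∉ Governance.
From (v): Chen ∉ Governance.
Suppose Eitan ∈ Compliance: no assignment then satisfies all the clues, so Eitan ∉ Compliance.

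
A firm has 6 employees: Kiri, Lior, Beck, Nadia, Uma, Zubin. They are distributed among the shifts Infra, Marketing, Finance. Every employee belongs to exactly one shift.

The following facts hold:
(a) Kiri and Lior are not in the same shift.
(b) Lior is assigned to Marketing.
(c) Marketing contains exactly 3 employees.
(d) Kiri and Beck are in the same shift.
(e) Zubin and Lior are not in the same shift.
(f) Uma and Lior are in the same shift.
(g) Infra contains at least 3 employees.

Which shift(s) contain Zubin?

From (b): Lior ∈ Marketing.
(a): Kiri ∉ Marketing.
(d): Beck matches Kiri: Beck ∉ Marketing.
(e): Zubin ∉ Marketing.
(f): Uma matches Lior: Uma ∉ Infra.
(f): Uma matches Lior: Uma ∈ Marketing.
(c): only 3 candidates remain for Marketing, so all are in.
(g): only 3 candidates remain for Infra, so all are in.

Zubin: Infra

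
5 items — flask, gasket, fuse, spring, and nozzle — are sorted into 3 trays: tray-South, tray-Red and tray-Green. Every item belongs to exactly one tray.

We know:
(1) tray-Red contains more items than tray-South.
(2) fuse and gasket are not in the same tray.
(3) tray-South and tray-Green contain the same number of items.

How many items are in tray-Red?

3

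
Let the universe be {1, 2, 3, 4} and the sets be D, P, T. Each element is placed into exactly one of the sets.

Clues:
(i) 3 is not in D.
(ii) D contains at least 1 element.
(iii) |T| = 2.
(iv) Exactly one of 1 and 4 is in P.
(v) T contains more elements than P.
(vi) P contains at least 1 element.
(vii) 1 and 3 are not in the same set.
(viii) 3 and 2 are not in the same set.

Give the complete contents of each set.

D = {2}; P = {1}; T = {3, 4}

From (i): 3 ∉ D.
Suppose 1 ∈ D: no assignment then satisfies all the clues, so 1 ∉ D.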